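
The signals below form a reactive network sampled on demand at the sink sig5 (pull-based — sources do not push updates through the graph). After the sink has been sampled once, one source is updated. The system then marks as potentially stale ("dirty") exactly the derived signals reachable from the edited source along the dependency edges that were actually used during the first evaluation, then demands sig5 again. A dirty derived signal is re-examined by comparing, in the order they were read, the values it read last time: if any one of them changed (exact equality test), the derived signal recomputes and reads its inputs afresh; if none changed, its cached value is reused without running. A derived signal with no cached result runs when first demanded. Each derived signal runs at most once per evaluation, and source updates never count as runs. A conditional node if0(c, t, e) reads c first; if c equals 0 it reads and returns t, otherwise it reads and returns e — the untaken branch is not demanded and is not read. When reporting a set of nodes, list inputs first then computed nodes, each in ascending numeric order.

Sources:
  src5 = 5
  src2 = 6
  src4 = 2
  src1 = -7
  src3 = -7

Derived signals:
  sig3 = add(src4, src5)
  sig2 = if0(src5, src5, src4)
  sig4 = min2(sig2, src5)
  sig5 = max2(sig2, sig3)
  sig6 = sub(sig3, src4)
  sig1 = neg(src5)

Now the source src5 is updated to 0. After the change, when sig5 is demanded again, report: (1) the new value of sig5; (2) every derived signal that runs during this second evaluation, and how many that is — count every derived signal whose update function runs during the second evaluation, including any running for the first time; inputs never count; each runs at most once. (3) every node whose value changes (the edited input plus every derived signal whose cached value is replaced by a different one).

Initial pass — values computed on the first demand:
  sig2 = if0(src5=5 -> else branch src4) = 2
  sig3 = add(2, 5) = 7
  sig5 = max2(2, 7) = 7

Second demand — change propagation:
  sig2: re-runs because src5 5->0; new result 0.
  sig3: re-runs because src5 5->0; new result 2.
  sig5: re-runs because sig2 2->0; sig3 7->2; new result 2.

sig5 now evaluates to 2.
Run set: sig2, sig3, sig5 (3 run).
Changed values: src5, sig2, sig3, sig5.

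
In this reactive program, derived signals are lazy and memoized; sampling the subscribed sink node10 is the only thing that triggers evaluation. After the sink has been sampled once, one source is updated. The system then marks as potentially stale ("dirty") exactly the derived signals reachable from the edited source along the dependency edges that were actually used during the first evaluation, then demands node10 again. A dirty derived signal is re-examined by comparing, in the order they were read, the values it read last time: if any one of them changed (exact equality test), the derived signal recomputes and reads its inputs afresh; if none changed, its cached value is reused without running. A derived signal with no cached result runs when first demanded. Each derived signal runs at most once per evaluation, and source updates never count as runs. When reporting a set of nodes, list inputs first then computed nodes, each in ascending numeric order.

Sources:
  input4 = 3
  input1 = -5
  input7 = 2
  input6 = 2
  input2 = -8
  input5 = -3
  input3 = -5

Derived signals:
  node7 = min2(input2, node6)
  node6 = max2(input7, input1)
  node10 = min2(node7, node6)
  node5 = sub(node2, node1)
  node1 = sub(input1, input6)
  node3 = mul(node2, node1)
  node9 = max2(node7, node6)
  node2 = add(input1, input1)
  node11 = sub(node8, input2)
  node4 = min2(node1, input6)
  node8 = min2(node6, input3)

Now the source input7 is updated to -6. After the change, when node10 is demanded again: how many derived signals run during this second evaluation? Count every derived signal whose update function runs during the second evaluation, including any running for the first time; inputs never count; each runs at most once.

First demand of the output computes:
  node6 = max2(2, -5) = 2
  node7 = min2(-8, 2) = -8
  node10 = min2(-8, 2) = -8

After the edit, cleaning proceeds:
  node6: a read changed (input7 2->-6) — executes, giving -5.
  node7: a read changed (node6 2->-5) — executes, giving -8 — identical to its old value.
  node10: a read changed (node6 2->-5) — executes, giving -8 — identical to its old value.

3 derived signals run: node6, node7, node10.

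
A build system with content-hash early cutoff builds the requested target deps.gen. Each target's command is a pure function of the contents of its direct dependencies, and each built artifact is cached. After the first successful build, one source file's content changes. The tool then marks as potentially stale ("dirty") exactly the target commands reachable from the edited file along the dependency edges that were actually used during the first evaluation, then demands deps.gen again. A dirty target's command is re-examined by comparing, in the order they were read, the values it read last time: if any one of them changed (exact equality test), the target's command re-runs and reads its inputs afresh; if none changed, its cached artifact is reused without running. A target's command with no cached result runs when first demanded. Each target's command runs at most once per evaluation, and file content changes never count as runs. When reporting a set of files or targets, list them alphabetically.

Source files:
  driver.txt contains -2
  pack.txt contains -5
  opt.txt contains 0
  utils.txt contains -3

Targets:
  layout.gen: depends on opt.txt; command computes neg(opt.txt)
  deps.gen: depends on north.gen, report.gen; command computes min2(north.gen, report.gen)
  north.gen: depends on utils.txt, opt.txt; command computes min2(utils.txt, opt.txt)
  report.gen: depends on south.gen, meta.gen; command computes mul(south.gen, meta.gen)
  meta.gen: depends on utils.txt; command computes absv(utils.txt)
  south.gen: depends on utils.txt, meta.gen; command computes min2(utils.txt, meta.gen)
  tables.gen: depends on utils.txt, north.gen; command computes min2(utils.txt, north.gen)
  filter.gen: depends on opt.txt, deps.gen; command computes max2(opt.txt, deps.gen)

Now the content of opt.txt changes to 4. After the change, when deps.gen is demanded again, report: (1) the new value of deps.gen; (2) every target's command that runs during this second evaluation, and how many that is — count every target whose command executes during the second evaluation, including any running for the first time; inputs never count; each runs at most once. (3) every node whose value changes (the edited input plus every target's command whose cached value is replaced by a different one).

First evaluation (everything demanded from the output):
  meta.gen = absv(-3) = 3
  north.gen = min2(-3, 0) = -3
  south.gen = min2(-3, 3) = -3
  report.gen = mul(-3, 3) = -9
  deps.gen = min2(-3, -9) = -9

Propagation after the edit:
  north.gen: runs — opt.txt 0->4; result -3 (same value as before).
  deps.gen: checked — values it read are unchanged (north.gen unchanged, report.gen unchanged); reused cached -9 without running.

Key observation: the change is absorbed at north.gen — it re-runs but produces the same value, and the output's value is unchanged.

New value of deps.gen: -9.
Target commands that run: north.gen — 1 in total.
Values that change: opt.txt.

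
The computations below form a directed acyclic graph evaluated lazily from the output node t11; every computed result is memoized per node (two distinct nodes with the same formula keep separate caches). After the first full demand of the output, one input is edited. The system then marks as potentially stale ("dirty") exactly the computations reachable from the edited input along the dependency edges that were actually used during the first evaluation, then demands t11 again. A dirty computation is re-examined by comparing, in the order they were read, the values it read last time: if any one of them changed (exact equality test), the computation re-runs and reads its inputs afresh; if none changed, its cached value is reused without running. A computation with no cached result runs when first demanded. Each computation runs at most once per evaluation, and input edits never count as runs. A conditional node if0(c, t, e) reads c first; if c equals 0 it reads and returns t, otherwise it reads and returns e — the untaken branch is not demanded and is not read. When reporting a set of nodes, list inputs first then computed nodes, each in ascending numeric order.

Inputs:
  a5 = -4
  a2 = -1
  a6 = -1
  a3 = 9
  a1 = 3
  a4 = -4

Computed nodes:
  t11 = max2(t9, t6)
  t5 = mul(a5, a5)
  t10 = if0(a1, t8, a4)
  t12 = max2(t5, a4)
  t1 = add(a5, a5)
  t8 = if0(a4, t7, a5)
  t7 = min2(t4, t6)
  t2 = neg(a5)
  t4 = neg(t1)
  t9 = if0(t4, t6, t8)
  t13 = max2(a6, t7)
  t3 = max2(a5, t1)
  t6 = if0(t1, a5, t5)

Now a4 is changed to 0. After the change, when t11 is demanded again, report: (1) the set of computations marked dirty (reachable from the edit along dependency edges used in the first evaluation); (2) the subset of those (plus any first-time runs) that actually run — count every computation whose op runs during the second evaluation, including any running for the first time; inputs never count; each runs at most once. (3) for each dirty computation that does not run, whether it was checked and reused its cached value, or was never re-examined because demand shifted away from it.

The edit dirties: t8, t9, t11.
4 computations run: t7, t8, t9, t11.
No dirty computation escaped a run.
Note the branch switch — t7 had no cache and runs now for the first time.

First demand of the output computes:
  t1 = add(-4, -4) = -8
  t4 = neg(-8) = 8
  t5 = mul(-4, -4) = 16
  t6 = if0(t1=-8 -> else branch t5) = 16
  t8 = if0(a4=-4 -> else branch a5) = -4
  t9 = if0(t4=8 -> else branch t8) = -4
  t11 = max2(-4, 16) = 16

After the edit, cleaning proceeds:
  t7: had never run; runs now, result 8.
  t8: a read changed (a4 -4->0) — executes, giving 8.
  t9: a read changed (t8 -4->8) — executes, giving 8.
  t11: a read changed (t9 -4->8) — executes, giving 16 — identical to its old value.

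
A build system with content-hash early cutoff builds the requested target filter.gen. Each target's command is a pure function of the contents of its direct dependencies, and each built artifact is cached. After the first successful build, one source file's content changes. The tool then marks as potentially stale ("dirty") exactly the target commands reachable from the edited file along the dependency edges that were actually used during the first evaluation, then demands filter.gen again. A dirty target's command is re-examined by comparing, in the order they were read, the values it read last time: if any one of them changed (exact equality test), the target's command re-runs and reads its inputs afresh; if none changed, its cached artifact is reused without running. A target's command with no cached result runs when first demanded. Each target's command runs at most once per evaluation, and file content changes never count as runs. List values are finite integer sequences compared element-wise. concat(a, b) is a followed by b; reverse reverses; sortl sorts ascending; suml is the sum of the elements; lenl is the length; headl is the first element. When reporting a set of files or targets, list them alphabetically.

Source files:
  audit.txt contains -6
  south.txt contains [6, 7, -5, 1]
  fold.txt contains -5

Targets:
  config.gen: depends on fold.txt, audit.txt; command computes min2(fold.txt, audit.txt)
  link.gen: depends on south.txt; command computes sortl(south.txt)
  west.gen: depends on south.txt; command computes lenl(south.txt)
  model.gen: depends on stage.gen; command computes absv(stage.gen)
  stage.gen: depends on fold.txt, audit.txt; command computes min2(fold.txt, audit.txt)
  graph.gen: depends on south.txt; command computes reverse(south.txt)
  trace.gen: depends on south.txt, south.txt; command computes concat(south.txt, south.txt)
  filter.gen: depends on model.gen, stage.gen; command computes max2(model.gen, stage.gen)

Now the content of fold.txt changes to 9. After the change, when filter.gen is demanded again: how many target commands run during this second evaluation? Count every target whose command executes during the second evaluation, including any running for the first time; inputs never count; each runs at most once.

Target commands that run: stage.gen — 1 in total.
Key observation: the change is absorbed at stage.gen — it re-runs but produces the same value, and the output's value is unchanged.

First evaluation (everything demanded from the output):
  stage.gen = min2(-5, -6) = -6
  model.gen = absv(-6) = 6
  filter.gen = max2(6, -6) = 6

Propagation after the edit:
  stage.gen: runs — fold.txt -5->9; result -6 (same value as before).
  model.gen: checked — values it read are unchanged (stage.gen unchanged); reused cached 6 without running.
  filter.gen: checked — values it read are unchanged (model.gen unchanged, stage.gen unchanged); reused cached 6 without running.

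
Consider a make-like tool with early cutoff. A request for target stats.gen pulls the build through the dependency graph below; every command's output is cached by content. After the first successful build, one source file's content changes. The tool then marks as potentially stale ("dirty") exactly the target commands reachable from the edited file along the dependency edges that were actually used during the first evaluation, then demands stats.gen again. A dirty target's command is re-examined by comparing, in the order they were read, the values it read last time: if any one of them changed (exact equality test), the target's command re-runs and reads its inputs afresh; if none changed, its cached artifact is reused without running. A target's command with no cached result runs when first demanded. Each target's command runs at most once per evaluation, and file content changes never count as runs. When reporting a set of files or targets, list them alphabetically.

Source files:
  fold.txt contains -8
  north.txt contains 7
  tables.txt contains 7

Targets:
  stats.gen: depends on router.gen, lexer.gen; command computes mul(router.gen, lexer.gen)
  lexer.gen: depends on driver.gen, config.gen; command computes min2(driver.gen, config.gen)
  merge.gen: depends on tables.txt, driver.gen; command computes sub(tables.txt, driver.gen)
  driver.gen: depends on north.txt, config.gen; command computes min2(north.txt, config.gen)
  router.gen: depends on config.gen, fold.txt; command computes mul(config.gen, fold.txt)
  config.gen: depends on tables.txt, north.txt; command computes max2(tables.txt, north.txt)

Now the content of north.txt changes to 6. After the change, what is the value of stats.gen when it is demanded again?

First demand of the output computes:
  config.gen = max2(7, 7) = 7
  driver.gen = min2(7, 7) = 7
  lexer.gen = min2(7, 7) = 7
  router.gen = mul(7, -8) = -56
  stats.gen = mul(-56, 7) = -392

After the edit, cleaning proceeds:
  config.gen: a read changed (north.txt 7->6) — executes, giving 7 — identical to its old value.
  driver.gen: a read changed (north.txt 7->6) — executes, giving 6.
  lexer.gen: a read changed (driver.gen 7->6) — executes, giving 6.
  router.gen: dirty, but its reads are unchanged (config.gen unchanged, fold.txt unchanged); cached -56 stands.
  stats.gen: a read changed (lexer.gen 7->6) — executes, giving -336.

Note where the cutoff bites: router.gen is checked, finds nothing changed, and keeps its cache.

Demanding stats.gen again yields -336.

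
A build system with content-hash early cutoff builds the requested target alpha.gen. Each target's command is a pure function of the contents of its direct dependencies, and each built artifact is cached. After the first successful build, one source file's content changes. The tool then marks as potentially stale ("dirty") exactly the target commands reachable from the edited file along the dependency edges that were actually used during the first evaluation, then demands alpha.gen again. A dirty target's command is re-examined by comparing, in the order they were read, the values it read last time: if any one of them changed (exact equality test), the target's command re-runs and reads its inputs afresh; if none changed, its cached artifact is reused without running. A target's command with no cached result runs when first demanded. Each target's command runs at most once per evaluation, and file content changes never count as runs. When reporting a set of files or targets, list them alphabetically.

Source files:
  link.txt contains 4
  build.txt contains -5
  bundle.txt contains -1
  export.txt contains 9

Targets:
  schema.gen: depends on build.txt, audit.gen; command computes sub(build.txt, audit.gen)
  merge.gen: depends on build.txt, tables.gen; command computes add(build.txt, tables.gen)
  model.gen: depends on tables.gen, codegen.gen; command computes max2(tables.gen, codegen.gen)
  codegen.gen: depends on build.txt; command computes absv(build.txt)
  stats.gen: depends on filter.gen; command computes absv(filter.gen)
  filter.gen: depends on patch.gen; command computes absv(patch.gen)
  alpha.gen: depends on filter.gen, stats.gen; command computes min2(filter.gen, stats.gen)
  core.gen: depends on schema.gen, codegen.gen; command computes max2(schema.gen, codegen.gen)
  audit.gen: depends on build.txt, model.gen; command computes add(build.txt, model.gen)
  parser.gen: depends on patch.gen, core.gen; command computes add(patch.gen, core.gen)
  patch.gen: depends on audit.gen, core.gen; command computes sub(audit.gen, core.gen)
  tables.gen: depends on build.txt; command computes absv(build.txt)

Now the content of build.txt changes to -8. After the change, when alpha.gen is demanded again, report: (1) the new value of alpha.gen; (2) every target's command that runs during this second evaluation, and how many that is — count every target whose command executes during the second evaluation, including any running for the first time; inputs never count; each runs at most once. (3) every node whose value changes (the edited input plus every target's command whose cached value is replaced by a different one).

New value of alpha.gen: 8.
Target commands that run: alpha.gen, audit.gen, codegen.gen, core.gen, filter.gen, model.gen, patch.gen, schema.gen, stats.gen, tables.gen — 10 in total.
Values that change: alpha.gen, build.txt, codegen.gen, core.gen, filter.gen, model.gen, patch.gen, schema.gen, stats.gen, tables.gen.

First evaluation (everything demanded from the output):
  codegen.gen = absv(-5) = 5
  tables.gen = absv(-5) = 5
  model.gen = max2(5, 5) = 5
  audit.gen = add(-5, 5) = 0
  schema.gen = sub(-5, 0) = -5
  core.gen = max2(-5, 5) = 5
  patch.gen = sub(0, 5) = -5
  filter.gen = absv(-5) = 5
  stats.gen = absv(5) = 5
  alpha.gen = min2(5, 5) = 5

Propagation after the edit:
  codegen.gen: runs — build.txt -5->-8; result 8.
  tables.gen: runs — build.txt -5->-8; result 8.
  model.gen: runs — tables.gen 5->8; codegen.gen 5->8; result 8.
  audit.gen: runs — build.txt -5->-8; model.gen 5->8; result 0 (same value as before).
  schema.gen: runs — build.txt -5->-8; result -8.
  core.gen: runs — schema.gen -5->-8; codegen.gen 5->8; result 8.
  patch.gen: runs — core.gen 5->8; result -8.
  filter.gen: runs — patch.gen -5->-8; result 8.
  stats.gen: runs — filter.gen 5->8; result 8.
  alpha.gen: runs — filter.gen 5->8; stats.gen 5->8; result 8.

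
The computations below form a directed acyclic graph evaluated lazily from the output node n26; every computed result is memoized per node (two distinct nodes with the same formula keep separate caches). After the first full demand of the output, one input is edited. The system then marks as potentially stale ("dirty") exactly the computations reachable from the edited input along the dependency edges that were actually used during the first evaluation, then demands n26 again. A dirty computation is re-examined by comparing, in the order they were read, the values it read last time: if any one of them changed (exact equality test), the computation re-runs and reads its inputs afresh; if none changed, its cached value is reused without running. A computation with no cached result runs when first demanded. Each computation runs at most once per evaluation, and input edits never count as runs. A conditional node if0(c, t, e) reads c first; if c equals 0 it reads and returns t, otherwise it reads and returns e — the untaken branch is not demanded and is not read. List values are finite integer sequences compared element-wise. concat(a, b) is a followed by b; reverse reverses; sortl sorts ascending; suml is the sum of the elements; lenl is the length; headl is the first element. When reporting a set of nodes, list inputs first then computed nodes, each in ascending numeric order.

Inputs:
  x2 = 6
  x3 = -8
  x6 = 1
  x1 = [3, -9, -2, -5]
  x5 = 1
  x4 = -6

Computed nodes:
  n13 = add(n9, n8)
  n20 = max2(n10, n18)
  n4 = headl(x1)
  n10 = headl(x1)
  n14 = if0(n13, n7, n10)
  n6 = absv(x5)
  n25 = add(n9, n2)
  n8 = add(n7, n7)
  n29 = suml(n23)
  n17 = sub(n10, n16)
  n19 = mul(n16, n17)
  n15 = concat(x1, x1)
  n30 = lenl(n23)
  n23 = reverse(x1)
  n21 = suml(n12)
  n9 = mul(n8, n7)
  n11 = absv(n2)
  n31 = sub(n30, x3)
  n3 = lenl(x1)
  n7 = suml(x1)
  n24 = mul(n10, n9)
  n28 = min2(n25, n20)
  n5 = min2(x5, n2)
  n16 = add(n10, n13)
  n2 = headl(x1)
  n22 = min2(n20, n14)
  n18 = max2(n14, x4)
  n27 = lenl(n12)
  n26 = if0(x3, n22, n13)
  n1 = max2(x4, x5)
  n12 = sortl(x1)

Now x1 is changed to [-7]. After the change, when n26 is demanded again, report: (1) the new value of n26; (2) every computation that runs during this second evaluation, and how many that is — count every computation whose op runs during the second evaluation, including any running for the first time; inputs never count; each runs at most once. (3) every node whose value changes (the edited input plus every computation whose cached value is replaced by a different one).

Demanding n26 again yields 84.
5 computations run: n7, n8, n9, n13, n26.
The nodes whose values change: x1, n7, n8, n9, n13, n26.

First demand of the output computes:
  n7 = suml([3, -9, -2, -5]) = -13
  n8 = add(-13, -13) = -26
  n9 = mul(-26, -13) = 338
  n13 = add(338, -26) = 312
  n26 = if0(x3=-8 -> else branch n13) = 312

After the edit, cleaning proceeds:
  n7: a read changed (x1 [3, -9, -2, -5]->[-7]) — executes, giving -7.
  n8: a read changed (n7 -13->-7; n7 -13->-7) — executes, giving -14.
  n9: a read changed (n8 -26->-14; n7 -13->-7) — executes, giving 98.
  n13: a read changed (n9 338->98; n8 -26->-14) — executes, giving 84.
  n26: a read changed (n13 312->84) — executes, giving 84.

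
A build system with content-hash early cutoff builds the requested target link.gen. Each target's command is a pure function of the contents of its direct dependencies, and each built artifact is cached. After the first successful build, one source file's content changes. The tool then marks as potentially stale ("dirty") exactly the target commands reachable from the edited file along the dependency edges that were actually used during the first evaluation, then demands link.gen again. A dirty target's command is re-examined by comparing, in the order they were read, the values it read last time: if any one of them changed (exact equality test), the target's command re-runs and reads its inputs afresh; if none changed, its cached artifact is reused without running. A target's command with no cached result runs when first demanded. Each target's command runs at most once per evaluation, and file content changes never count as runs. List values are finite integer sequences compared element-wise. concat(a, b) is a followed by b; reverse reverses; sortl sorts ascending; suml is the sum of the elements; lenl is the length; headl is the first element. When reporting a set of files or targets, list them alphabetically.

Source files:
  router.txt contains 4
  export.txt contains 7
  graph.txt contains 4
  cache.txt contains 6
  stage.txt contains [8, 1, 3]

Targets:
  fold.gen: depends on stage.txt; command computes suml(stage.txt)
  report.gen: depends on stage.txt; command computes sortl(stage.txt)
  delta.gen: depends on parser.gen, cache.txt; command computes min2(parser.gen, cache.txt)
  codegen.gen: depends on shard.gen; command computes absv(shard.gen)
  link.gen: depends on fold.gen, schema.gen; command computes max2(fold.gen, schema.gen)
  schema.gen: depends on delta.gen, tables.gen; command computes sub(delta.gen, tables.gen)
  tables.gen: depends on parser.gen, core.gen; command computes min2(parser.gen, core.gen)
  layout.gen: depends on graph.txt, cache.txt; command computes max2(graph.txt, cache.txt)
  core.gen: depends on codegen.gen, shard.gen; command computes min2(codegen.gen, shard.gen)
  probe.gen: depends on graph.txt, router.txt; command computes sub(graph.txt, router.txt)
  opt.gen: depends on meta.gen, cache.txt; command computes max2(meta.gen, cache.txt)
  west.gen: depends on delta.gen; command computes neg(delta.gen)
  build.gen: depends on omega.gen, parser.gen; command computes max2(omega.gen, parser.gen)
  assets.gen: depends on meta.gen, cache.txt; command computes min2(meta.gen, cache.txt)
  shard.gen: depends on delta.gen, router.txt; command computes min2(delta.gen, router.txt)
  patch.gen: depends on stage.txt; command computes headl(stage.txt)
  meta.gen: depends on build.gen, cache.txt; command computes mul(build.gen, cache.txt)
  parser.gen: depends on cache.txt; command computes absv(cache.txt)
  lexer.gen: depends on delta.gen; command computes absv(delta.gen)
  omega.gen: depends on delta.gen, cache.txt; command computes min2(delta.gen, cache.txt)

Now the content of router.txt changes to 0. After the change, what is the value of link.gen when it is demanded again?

First evaluation (everything demanded from the output):
  fold.gen = suml([8, 1, 3]) = 12
  parser.gen = absv(6) = 6
  delta.gen = min2(6, 6) = 6
  shard.gen = min2(6, 4) = 4
  codegen.gen = absv(4) = 4
  core.gen = min2(4, 4) = 4
  tables.gen = min2(6, 4) = 4
  schema.gen = sub(6, 4) = 2
  link.gen = max2(12, 2) = 12

Propagation after the edit:
  shard.gen: runs — router.txt 4->0; result 0.
  codegen.gen: runs — shard.gen 4->0; result 0.
  core.gen: runs — codegen.gen 4->0; shard.gen 4->0; result 0.
  tables.gen: runs — core.gen 4->0; result 0.
  schema.gen: runs — tables.gen 4->0; result 6.
  link.gen: runs — schema.gen 2->6; result 12 (same value as before).

New value of link.gen: 12.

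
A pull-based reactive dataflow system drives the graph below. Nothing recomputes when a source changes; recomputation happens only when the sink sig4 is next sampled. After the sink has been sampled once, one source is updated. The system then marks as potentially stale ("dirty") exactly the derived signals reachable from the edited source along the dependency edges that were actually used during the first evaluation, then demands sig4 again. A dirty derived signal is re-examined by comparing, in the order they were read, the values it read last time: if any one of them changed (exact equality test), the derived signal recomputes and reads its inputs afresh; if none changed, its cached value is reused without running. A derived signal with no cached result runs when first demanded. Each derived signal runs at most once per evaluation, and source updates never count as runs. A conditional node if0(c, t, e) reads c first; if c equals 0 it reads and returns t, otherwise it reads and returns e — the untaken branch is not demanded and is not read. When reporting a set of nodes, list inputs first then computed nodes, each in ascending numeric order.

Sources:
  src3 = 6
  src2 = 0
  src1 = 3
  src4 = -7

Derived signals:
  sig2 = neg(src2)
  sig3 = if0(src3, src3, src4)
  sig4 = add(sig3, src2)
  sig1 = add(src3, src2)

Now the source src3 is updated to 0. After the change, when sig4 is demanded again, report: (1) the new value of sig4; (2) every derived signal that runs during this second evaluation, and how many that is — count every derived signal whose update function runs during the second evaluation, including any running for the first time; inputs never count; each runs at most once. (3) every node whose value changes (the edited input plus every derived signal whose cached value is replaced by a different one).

New value of sig4: 0.
Derived signals that run: sig3, sig4 — 2 in total.
Values that change: src3, sig3, sig4.

First evaluation (everything demanded from the output):
  sig3 = if0(src3=6 -> else branch src4) = -7
  sig4 = add(-7, 0) = -7

Propagation after the edit:
  sig3: runs — src3 6->0; result 0.
  sig4: runs — sig3 -7->0; result 0.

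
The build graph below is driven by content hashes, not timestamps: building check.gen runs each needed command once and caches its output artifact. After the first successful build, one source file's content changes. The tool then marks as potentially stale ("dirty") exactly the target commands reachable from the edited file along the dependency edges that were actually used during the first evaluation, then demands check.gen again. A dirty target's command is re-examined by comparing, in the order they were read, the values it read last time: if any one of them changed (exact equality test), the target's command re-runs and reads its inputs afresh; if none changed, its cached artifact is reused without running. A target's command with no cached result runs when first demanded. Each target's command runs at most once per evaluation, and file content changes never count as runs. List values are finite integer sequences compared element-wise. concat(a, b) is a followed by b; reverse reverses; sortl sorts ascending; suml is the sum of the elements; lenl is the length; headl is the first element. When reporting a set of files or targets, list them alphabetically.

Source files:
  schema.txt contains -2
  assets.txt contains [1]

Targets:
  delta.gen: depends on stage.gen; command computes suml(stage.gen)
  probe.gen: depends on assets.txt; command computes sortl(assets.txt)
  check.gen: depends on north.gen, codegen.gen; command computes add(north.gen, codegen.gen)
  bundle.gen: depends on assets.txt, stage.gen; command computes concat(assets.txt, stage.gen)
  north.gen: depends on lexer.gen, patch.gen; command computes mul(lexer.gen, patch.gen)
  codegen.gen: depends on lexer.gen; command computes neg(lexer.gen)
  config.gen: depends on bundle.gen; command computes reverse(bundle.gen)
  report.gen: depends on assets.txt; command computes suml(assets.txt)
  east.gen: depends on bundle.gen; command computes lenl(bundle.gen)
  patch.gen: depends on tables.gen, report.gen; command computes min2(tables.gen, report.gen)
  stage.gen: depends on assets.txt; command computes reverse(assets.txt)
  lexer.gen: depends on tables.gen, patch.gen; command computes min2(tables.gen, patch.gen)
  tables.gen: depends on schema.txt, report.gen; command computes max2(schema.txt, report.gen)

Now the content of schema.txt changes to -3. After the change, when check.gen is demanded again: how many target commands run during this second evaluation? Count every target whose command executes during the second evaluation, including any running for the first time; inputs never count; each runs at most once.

Run set: tables.gen (1 run).
The important point: tables.gen recomputes to an identical value, and the output ends up unchanged.

Initial pass — values computed on the first demand:
  report.gen = suml([1]) = 1
  tables.gen = max2(-2, 1) = 1
  patch.gen = min2(1, 1) = 1
  lexer.gen = min2(1, 1) = 1
  codegen.gen = neg(1) = -1
  north.gen = mul(1, 1) = 1
  check.gen = add(1, -1) = 0

Second demand — change propagation:
  tables.gen: re-runs because schema.txt -2->-3; new result 1 (unchanged).
  patch.gen: re-examined; everything it read last time is the same (tables.gen unchanged, report.gen unchanged) — cache 1 kept, no run.
  lexer.gen: re-examined; everything it read last time is the same (tables.gen unchanged, patch.gen unchanged) — cache 1 kept, no run.
  codegen.gen: re-examined; everything it read last time is the same (lexer.gen unchanged) — cache -1 kept, no run.
  north.gen: re-examined; everything it read last time is the same (lexer.gen unchanged, patch.gen unchanged) — cache 1 kept, no run.
  check.gen: re-examined; everything it read last time is the same (north.gen unchanged, codegen.gen unchanged) — cache 0 kept, no run.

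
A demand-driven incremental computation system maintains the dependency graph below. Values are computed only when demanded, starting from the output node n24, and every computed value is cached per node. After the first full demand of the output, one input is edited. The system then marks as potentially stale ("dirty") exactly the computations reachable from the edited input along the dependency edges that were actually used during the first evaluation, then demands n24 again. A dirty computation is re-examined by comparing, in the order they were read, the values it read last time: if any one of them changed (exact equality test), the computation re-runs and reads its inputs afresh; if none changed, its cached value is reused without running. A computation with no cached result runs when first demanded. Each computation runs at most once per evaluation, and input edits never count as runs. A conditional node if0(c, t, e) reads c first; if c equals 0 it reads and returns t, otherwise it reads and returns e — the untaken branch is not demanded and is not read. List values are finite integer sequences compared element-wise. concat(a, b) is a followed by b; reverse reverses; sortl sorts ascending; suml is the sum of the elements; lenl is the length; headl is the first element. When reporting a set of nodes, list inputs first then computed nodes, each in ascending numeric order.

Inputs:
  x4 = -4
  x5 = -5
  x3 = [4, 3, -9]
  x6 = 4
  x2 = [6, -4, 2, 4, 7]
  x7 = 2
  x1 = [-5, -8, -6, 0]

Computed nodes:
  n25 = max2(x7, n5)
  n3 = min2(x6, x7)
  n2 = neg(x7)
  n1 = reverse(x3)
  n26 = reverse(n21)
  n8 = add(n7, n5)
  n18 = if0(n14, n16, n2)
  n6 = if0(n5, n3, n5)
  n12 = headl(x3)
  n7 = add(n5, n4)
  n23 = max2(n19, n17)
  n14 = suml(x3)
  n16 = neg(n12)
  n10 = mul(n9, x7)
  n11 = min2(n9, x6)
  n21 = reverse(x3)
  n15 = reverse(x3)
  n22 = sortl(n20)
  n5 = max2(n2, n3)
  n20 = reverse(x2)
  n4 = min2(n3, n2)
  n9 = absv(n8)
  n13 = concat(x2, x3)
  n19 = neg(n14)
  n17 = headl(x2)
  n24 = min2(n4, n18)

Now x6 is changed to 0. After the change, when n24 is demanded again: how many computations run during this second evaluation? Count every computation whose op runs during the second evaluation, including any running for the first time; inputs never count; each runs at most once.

Computations that run: n3, n4 — 2 in total.
Key observation: the change is absorbed at n4 — it re-runs but produces the same value, and the output's value is unchanged.

First evaluation (everything demanded from the output):
  n2 = neg(2) = -2
  n3 = min2(4, 2) = 2
  n4 = min2(2, -2) = -2
  n14 = suml([4, 3, -9]) = -2
  n18 = if0(n14=-2 -> else branch n2) = -2
  n24 = min2(-2, -2) = -2

Propagation after the edit:
  n3: runs — x6 4->0; result 0.
  n4: runs — n3 2->0; result -2 (same value as before).
  n24: checked — values it read are unchanged (n4 unchanged, n18 unchanged); reused cached -2 without running.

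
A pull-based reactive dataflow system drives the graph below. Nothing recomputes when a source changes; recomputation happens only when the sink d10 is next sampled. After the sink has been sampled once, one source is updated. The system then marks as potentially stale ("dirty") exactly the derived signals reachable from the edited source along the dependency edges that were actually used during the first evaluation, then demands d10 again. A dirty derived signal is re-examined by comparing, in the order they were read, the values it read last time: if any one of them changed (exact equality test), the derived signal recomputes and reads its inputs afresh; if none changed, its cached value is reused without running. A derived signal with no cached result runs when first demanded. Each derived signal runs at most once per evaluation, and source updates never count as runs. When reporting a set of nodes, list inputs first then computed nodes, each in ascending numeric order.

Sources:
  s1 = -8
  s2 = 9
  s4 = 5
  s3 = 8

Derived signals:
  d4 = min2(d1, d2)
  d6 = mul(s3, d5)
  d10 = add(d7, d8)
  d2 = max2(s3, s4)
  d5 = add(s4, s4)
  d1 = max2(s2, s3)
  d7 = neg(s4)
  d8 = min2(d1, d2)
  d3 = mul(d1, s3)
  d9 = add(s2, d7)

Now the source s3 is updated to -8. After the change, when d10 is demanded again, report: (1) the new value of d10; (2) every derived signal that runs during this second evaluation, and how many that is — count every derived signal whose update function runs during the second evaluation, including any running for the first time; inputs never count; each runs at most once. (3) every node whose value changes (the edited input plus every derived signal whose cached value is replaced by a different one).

First evaluation (everything demanded from the output):
  d1 = max2(9, 8) = 9
  d2 = max2(8, 5) = 8
  d7 = neg(5) = -5
  d8 = min2(9, 8) = 8
  d10 = add(-5, 8) = 3

Propagation after the edit:
  d1: runs — s3 8->-8; result 9 (same value as before).
  d2: runs — s3 8->-8; result 5.
  d8: runs — d2 8->5; result 5.
  d10: runs — d8 8->5; result 0.

New value of d10: 0.
Derived signals that run: d1, d2, d8, d10 — 4 in total.
Values that change: s3, d2, d8, d10.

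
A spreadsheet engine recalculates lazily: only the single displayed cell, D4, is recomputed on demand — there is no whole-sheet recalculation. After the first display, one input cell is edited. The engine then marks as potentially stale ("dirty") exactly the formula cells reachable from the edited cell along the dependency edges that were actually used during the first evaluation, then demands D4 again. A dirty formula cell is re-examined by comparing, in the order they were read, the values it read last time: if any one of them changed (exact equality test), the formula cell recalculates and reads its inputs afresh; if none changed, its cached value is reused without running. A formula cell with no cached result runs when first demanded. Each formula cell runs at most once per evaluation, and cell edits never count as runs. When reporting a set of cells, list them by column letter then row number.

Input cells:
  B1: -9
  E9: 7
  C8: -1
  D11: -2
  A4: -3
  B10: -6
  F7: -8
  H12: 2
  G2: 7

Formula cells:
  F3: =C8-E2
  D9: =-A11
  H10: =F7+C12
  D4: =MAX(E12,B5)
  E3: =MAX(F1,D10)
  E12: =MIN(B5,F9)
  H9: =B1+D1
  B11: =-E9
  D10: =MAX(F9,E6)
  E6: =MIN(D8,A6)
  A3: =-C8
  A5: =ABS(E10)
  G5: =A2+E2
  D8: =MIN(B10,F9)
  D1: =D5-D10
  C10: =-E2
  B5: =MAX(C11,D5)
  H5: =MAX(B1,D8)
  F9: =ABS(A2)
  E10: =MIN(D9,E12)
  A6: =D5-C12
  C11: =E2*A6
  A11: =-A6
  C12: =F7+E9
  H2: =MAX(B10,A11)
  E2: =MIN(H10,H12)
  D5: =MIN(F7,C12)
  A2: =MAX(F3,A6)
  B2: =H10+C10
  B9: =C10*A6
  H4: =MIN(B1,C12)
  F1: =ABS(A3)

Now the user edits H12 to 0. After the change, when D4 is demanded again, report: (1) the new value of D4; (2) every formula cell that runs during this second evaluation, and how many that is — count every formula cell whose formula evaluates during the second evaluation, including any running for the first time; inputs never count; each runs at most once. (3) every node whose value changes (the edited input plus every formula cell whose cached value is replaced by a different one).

New value of D4: 63.
Formula cells that run: E2 — 1 in total.
Values that change: H12.
Key observation: the change is absorbed at E2 — it re-runs but produces the same value, and the output's value is unchanged.

First evaluation (everything demanded from the output):
  C12 = -8 + 7 = -1
  D5 = MIN(-8, -1) = -8
  A6 = -8 - -1 = -7
  H10 = -8 + -1 = -9
  E2 = MIN(-9, 2) = -9
  C11 = -9 * -7 = 63
  B5 = MAX(63, -8) = 63
  F3 = -1 - -9 = 8
  A2 = MAX(8, -7) = 8
  F9 = ABS(8) = 8
  E12 = MIN(63, 8) = 8
  D4 = MAX(8, 63) = 63

Propagation after the edit:
  E2: runs — H12 2->0; result -9 (same value as before).
  C11: checked — values it read are unchanged (E2 unchanged, A6 unchanged); reused cached 63 without running.
  B5: checked — values it read are unchanged (C11 unchanged, D5 unchanged); reused cached 63 without running.
  F3: checked — values it read are unchanged (C8 unchanged, E2 unchanged); reused cached 8 without running.
  A2: checked — values it read are unchanged (F3 unchanged, A6 unchanged); reused cached 8 without running.
  F9: checked — values it read are unchanged (A2 unchanged); reused cached 8 without running.
  E12: checked — values it read are unchanged (B5 unchanged, F9 unchanged); reused cached 8 without running.
  D4: checked — values it read are unchanged (E12 unchanged, B5 unchanged); reused cached 63 without running.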